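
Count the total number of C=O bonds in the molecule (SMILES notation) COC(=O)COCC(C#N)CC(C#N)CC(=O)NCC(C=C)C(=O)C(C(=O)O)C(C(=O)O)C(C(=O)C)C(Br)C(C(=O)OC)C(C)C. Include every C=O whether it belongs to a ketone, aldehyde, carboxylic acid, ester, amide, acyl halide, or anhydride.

CH3OOC: ester, 1 C=O (running total 1).
CH2CONHCH2: amide, 1 C=O (running total 2).
CO: ketone, 1 C=O (running total 3).
CH(COOH): carboxylic acid, 1 C=O (running total 4).
CH(COOH): carboxylic acid, 1 C=O (running total 5).
CH(COCH3): ketone, 1 C=O (running total 6).
CH(COOCH3): ester, 1 C=O (running total 7).

7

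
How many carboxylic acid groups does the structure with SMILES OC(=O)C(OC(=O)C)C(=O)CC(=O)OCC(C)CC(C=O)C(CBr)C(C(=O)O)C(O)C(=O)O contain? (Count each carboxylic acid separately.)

3

–COOH: carbonyl C bonded to –OH and C → carboxylic acid (the –OH is not a separate alcohol).
pendant –OC(=O)CH3: an acyloxy group → ester.
–C(=O)– with carbon on both sides → ketone.
–C(=O)–O–C with C on the carbonyl side → ester.
pendant –CHO: carbonyl C bonded to C and H → aldehyde.
pendant –CH2X: halogen on sp³ carbon → alkyl halide.
pendant –COOH: carbonyl C bonded to C and –OH → carboxylic acid.
–OH on an sp³ carbon → alcohol (secondary).
–COOH: carbonyl C bonded to –OH and C → carboxylic acid (the –OH is not a separate alcohol).
Carboxylic acid appears at: HOOC, CH(COOH), COOH → 3.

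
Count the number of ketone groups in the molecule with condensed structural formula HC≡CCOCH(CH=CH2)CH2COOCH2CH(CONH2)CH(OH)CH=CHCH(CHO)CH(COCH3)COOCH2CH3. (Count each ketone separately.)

2

C≡C triple bond → alkyne.
–C(=O)– with carbon on both sides → ketone.
pendant –CH=CH2: C=C double bond → alkene.
–C(=O)–O–C with C on the carbonyl side → ester.
pendant –CONH2: carbonyl C bonded to C and N → amide.
–OH on an sp³ carbon → alcohol (secondary).
C=C double bond → alkene.
pendant –CHO: carbonyl C bonded to C and H → aldehyde.
pendant –COCH3: carbonyl C bonded to two carbons → ketone.
–C(=O)OCH2CH3: carbonyl C bonded to C and to –OEt → ester.
Ketone appears at: CO, CH(COCH3) → 2.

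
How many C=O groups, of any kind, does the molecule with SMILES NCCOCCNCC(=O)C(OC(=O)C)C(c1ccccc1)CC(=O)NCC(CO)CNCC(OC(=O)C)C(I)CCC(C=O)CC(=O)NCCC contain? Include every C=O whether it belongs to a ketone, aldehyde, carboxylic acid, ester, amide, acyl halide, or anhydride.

6

CO: ketone, 1 C=O (running total 1).
CH(OCOCH3): ester, 1 C=O (running total 2).
CH2CONHCH2: amide, 1 C=O (running total 3).
CH(OCOCH3): ester, 1 C=O (running total 4).
CH(CHO): aldehyde, 1 C=O (running total 5).
CH2CONHCH2: amide, 1 C=O (running total 6).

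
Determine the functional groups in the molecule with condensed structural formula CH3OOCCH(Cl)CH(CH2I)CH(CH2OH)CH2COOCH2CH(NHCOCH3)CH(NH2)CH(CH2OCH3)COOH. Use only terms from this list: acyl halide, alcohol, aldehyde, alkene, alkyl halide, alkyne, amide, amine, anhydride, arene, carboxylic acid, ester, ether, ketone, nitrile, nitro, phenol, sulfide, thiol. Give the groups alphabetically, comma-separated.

CH3O–C(=O)–: carbonyl C bonded to C and to –OCH3 → ester (not ketone + ether).
halogen on an sp³ carbon → alkyl halide.
pendant –CH2X: halogen on sp³ carbon → alkyl halide.
pendant –CH2OH on an sp³ backbone C → alcohol.
–C(=O)–O–C with C on the carbonyl side → ester.
pendant –NHC(=O)CH3: N bonded to a carbonyl → amide (not amine).
–NH2 on an sp³ carbon with no adjacent C=O → amine.
pendant –CH2OCH3: C–O–C linkage → ether.
–COOH: carbonyl C bonded to –OH and C → carboxylic acid (the –OH is not a separate alcohol).

alcohol, alkyl halide, amide, amine, carboxylic acid, ester, ether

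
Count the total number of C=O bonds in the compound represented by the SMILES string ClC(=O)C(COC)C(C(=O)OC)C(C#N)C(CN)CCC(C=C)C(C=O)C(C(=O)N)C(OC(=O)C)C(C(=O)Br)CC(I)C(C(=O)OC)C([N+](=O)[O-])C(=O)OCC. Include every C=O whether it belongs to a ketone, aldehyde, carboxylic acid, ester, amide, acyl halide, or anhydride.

ClCO: acyl halide, 1 C=O (running total 1).
CH(COOCH3): ester, 1 C=O (running total 2).
CH(CHO): aldehyde, 1 C=O (running total 3).
CH(CONH2): amide, 1 C=O (running total 4).
CH(OCOCH3): ester, 1 C=O (running total 5).
CH(COBr): acyl halide, 1 C=O (running total 6).
CH(COOCH3): ester, 1 C=O (running total 7).
COOCH2CH3: ester, 1 C=O (running total 8).

8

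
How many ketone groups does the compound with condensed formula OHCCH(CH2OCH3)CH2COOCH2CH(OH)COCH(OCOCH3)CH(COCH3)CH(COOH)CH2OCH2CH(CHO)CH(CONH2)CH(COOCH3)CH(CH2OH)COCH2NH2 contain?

3

Taking each segment in turn:
  OHC: terminal –CHO: carbonyl C bonded to H and C → aldehyde.
  CH(CH2OCH3): pendant –CH2OCH3: C–O–C linkage → ether.
  CH2COOCH2: –C(=O)–O–C with C on the carbonyl side → ester.
  CH(OH): –OH on an sp³ carbon → alcohol (secondary).
  CO: –C(=O)– with carbon on both sides → ketone.
  CH(OCOCH3): pendant –OC(=O)CH3: an acyloxy group → ester.
  CH(COCH3): pendant –COCH3: carbonyl C bonded to two carbons → ketone.
  CH(COOH): pendant –COOH: carbonyl C bonded to C and –OH → carboxylic acid.
  CH2OCH2: C–O–C with sp³ carbons on both sides and no adjacent C=O → ether.
  CH(CHO): pendant –CHO: carbonyl C bonded to C and H → aldehyde.
  CH(CONH2): pendant –CONH2: carbonyl C bonded to C and N → amide.
  CH(COOCH3): pendant –COOCH3: carbonyl C bonded to C and –OCH3 → ester.
  CH(CH2OH): pendant –CH2OH on an sp³ backbone C → alcohol.
  CO: –C(=O)– with carbon on both sides → ketone.
  CH2NH2: –NH2 on an sp³ carbon with no adjacent C=O → amine.
Ketone appears at: CO, CH(COCH3), CO → 3.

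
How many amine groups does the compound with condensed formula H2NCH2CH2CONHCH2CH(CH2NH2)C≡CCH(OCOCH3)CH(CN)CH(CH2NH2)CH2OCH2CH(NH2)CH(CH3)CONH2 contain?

–NH2 on an sp³ carbon with no adjacent C=O → amine.
–C(=O)–N– linkage → amide (the N is not an amine).
pendant –CH2NH2: N on sp³ C, no adjacent C=O → amine.
C≡C triple bond → alkyne.
pendant –OC(=O)CH3: an acyloxy group → ester.
pendant –C≡N: nitrile.
pendant –CH2NH2: N on sp³ C, no adjacent C=O → amine.
C–O–C with sp³ carbons on both sides and no adjacent C=O → ether.
–NH2 on an sp³ carbon with no adjacent C=O → amine.
–C(=O)NH2: carbonyl C bonded to C and to N → amide (the N is not a separate amine).
Amine appears at: H2NCH2, CH(CH2NH2), CH(CH2NH2), CH(NH2) → 4.

4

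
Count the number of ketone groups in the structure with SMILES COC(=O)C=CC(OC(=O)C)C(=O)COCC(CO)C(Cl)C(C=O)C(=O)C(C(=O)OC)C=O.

Working along the chain:
  CH3OOC: CH3O–C(=O)–: carbonyl C bonded to C and to –OCH3 → ester (not ketone + ether).
  CH=CH: C=C double bond → alkene.
  CH(OCOCH3): pendant –OC(=O)CH3: an acyloxy group → ester.
  CO: –C(=O)– with carbon on both sides → ketone.
  CH2OCH2: C–O–C with sp³ carbons on both sides and no adjacent C=O → ether.
  CH(CH2OH): pendant –CH2OH on an sp³ backbone C → alcohol.
  CH(Cl): halogen on an sp³ carbon → alkyl halide.
  CH(CHO): pendant –CHO: carbonyl C bonded to C and H → aldehyde.
  CO: –C(=O)– with carbon on both sides → ketone.
  CH(COOCH3): pendant –COOCH3: carbonyl C bonded to C and –OCH3 → ester.
  CHO: terminal –CHO: carbonyl C bonded to H and C → aldehyde.
Ketone appears at: CO, CO → 2.

2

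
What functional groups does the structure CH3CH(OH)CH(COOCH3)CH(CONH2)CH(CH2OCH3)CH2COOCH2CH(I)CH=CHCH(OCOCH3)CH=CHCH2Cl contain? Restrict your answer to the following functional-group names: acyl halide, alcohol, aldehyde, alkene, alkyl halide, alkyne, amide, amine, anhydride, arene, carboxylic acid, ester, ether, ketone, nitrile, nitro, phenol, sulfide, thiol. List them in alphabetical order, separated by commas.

alcohol, alkene, alkyl halide, amide, ester, ether

–OH on an sp³ carbon → alcohol (secondary).
pendant –COOCH3: carbonyl C bonded to C and –OCH3 → ester.
pendant –CONH2: carbonyl C bonded to C and N → amide.
pendant –CH2OCH3: C–O–C linkage → ether.
–C(=O)–O–C with C on the carbonyl side → ester.
halogen on an sp³ carbon → alkyl halide.
C=C double bond → alkene.
pendant –OC(=O)CH3: an acyloxy group → ester.
C=C double bond → alkene.
halogen on an sp³ carbon → alkyl halide.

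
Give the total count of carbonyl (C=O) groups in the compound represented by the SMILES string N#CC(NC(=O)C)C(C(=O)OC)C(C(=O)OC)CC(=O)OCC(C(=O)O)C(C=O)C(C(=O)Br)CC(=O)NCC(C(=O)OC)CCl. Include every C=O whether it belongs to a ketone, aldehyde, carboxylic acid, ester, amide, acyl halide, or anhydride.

9

CH(NHCOCH3): amide, 1 C=O (running total 1).
CH(COOCH3): ester, 1 C=O (running total 2).
CH(COOCH3): ester, 1 C=O (running total 3).
CH2COOCH2: ester, 1 C=O (running total 4).
CH(COOH): carboxylic acid, 1 C=O (running total 5).
CH(CHO): aldehyde, 1 C=O (running total 6).
CH(COBr): acyl halide, 1 C=O (running total 7).
CH2CONHCH2: amide, 1 C=O (running total 8).
CH(COOCH3): ester, 1 C=O (running total 9).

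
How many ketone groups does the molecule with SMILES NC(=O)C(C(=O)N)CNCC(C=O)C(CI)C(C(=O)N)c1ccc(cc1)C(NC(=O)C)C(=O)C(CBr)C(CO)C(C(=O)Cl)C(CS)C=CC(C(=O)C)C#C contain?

2

Working along the chain:
  H2NCO: –C(=O)NH2: carbonyl C bonded to C and to N → amide (the N is not a separate amine).
  CH(CONH2): pendant –CONH2: carbonyl C bonded to C and N → amide.
  CH2NHCH2: C–N–C with sp³ carbons and no adjacent C=O → amine (secondary).
  CH(CHO): pendant –CHO: carbonyl C bonded to C and H → aldehyde.
  CH(CH2I): pendant –CH2X: halogen on sp³ carbon → alkyl halide.
  CH(CONH2): pendant –CONH2: carbonyl C bonded to C and N → amide.
  C6H4: para-disubstituted benzene ring → arene.
  CH(NHCOCH3): pendant –NHC(=O)CH3: N bonded to a carbonyl → amide (not amine).
  CO: –C(=O)– with carbon on both sides → ketone.
  CH(CH2Br): pendant –CH2X: halogen on sp³ carbon → alkyl halide.
  CH(CH2OH): pendant –CH2OH on an sp³ backbone C → alcohol.
  CH(COCl): pendant –C(=O)X: carbonyl C bonded to C and halogen → acyl halide.
  CH(CH2SH): pendant –CH2SH → thiol.
  CH=CH: C=C double bond → alkene.
  CH(COCH3): pendant –COCH3: carbonyl C bonded to two carbons → ketone.
  C≡CH: C≡C triple bond → alkyne.
Ketone appears at: CO, CH(COCH3) → 2.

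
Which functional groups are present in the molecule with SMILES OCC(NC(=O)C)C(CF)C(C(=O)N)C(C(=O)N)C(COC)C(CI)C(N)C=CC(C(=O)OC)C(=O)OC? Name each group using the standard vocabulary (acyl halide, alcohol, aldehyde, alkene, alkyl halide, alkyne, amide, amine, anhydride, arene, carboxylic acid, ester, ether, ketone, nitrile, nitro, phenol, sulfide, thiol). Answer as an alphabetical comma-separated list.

alcohol, alkene, alkyl halide, amide, amine, ester, ether

Working along the chain:
  HOCH2: HO– on an sp³ carbon → alcohol.
  CH(NHCOCH3): pendant –NHC(=O)CH3: N bonded to a carbonyl → amide (not amine).
  CH(CH2F): pendant –CH2X: halogen on sp³ carbon → alkyl halide.
  CH(CONH2): pendant –CONH2: carbonyl C bonded to C and N → amide.
  CH(CONH2): pendant –CONH2: carbonyl C bonded to C and N → amide.
  CH(CH2OCH3): pendant –CH2OCH3: C–O–C linkage → ether.
  CH(CH2I): pendant –CH2X: halogen on sp³ carbon → alkyl halide.
  CH(NH2): –NH2 on an sp³ carbon with no adjacent C=O → amine.
  CH=CH: C=C double bond → alkene.
  CH(COOCH3): pendant –COOCH3: carbonyl C bonded to C and –OCH3 → ester.
  COOCH3: –C(=O)OCH3: carbonyl C bonded to C and to –OCH3 → ester (not ketone + ether).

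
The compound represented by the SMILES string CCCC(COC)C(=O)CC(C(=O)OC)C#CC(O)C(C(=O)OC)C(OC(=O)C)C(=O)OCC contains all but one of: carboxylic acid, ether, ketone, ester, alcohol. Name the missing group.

ester: present (CH(COOCH3) — pendant –COOCH3: carbonyl C bonded to C and –OCH3 → ester).
alcohol: present (CH(OH) — –OH on an sp³ carbon → alcohol (secondary)).
ether: present (CH(CH2OCH3) — pendant –CH2OCH3: C–O–C linkage → ether).
ketone: present (CO — –C(=O)– with carbon on both sides → ketone).
carboxylic acid: absent. In each of CH(COOCH3), CH(OCOCH3) and COOCH2CH3, the acyl oxygen is bonded to carbon (–O–C), not to H, so this is an ester.

carboxylic acid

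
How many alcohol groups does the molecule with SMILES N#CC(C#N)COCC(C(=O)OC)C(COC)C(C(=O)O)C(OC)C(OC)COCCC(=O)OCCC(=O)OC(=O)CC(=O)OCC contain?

N≡C–: carbon triple-bonded to nitrogen → nitrile.
pendant –C≡N: nitrile.
C–O–C with sp³ carbons on both sides and no adjacent C=O → ether.
pendant –COOCH3: carbonyl C bonded to C and –OCH3 → ester.
pendant –CH2OCH3: C–O–C linkage → ether.
pendant –COOH: carbonyl C bonded to C and –OH → carboxylic acid.
pendant –OCH3: C–O–C with sp³ C, no adjacent C=O → ether.
pendant –OCH3: C–O–C with sp³ C, no adjacent C=O → ether.
C–O–C with sp³ carbons on both sides and no adjacent C=O → ether.
–C(=O)–O–C with C on the carbonyl side → ester.
two acyl groups sharing one oxygen, –C(=O)–O–C(=O)– → anhydride.
–C(=O)OCH2CH3: carbonyl C bonded to C and to –OEt → ester.
No segment is a alcohol: CH2OCH2 is ether, not alcohol; CH(CH2OCH3) is ether, not alcohol; CH(COOH) is carboxylic acid, not alcohol. → 0.

0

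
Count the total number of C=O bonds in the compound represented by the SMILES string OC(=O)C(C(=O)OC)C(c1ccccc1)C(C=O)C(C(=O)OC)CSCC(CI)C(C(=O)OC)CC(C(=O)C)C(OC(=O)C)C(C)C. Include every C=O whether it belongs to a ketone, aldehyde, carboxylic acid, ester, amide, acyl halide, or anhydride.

HOOC: carboxylic acid, 1 C=O (running total 1).
CH(COOCH3): ester, 1 C=O (running total 2).
CH(CHO): aldehyde, 1 C=O (running total 3).
CH(COOCH3): ester, 1 C=O (running total 4).
CH(COOCH3): ester, 1 C=O (running total 5).
CH(COCH3): ketone, 1 C=O (running total 6).
CH(OCOCH3): ester, 1 C=O (running total 7).

7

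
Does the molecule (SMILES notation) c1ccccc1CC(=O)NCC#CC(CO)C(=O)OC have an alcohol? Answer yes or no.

C6H5– phenyl ring → arene.
–C(=O)–N– linkage → amide (the N is not an amine).
C≡C triple bond → alkyne.
pendant –CH2OH on an sp³ backbone C → alcohol.
–C(=O)OCH3: carbonyl C bonded to C and to –OCH3 → ester (not ketone + ether).
The CH(CH2OH) segment supplies the alcohol: pendant –CH2OH on an sp³ backbone C → alcohol.

yes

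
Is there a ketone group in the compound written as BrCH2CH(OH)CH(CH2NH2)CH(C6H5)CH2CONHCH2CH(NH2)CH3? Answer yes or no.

halogen on an sp³ carbon → alkyl halide.
–OH on an sp³ carbon → alcohol (secondary).
pendant –CH2NH2: N on sp³ C, no adjacent C=O → amine.
pendant –C6H5: benzene ring → arene.
–C(=O)–N– linkage → amide (the N is not an amine).
–NH2 on an sp³ carbon with no adjacent C=O → amine.
In CH2CONHCH2, the C=O is bonded to nitrogen, which defines an amide, not a ketone.
The groups actually present are: alcohol, alkyl halide, amide, amine, arene.

no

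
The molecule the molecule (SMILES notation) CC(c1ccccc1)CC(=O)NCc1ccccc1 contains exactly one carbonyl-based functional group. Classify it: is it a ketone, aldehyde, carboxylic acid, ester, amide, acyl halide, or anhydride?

The carbonyl is in the CH2CONHCH2 segment: –C(=O)–N– linkage → amide (the N is not an amine).

amide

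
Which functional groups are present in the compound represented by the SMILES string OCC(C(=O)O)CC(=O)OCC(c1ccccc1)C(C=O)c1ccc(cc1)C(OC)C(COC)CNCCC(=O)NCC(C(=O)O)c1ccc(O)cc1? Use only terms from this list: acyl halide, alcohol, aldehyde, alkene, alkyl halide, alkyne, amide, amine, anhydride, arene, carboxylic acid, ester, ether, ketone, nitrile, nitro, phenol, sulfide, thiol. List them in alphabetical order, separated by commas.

Taking each segment in turn:
  HOCH2: HO– on an sp³ carbon → alcohol.
  CH(COOH): pendant –COOH: carbonyl C bonded to C and –OH → carboxylic acid.
  CH2COOCH2: –C(=O)–O–C with C on the carbonyl side → ester.
  CH(C6H5): pendant –C6H5: benzene ring → arene.
  CH(CHO): pendant –CHO: carbonyl C bonded to C and H → aldehyde.
  C6H4: para-disubstituted benzene ring → arene.
  CH(OCH3): pendant –OCH3: C–O–C with sp³ C, no adjacent C=O → ether.
  CH(CH2OCH3): pendant –CH2OCH3: C–O–C linkage → ether.
  CH2NHCH2: C–N–C with sp³ carbons and no adjacent C=O → amine (secondary).
  CH2CONHCH2: –C(=O)–N– linkage → amide (the N is not an amine).
  CH(COOH): pendant –COOH: carbonyl C bonded to C and –OH → carboxylic acid.
  C6H4OH: –OH attached directly to an aromatic ring → phenol (not alcohol); the ring itself is an arene.

alcohol, aldehyde, amide, amine, arene, carboxylic acid, ester, ether, phenol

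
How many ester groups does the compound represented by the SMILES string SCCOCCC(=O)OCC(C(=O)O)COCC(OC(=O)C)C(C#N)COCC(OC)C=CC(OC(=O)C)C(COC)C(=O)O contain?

Taking each segment in turn:
  HSCH2: –SH on an sp³ carbon → thiol.
  CH2OCH2: C–O–C with sp³ carbons on both sides and no adjacent C=O → ether.
  CH2COOCH2: –C(=O)–O–C with C on the carbonyl side → ester.
  CH(COOH): pendant –COOH: carbonyl C bonded to C and –OH → carboxylic acid.
  CH2OCH2: C–O–C with sp³ carbons on both sides and no adjacent C=O → ether.
  CH(OCOCH3): pendant –OC(=O)CH3: an acyloxy group → ester.
  CH(CN): pendant –C≡N: nitrile.
  CH2OCH2: C–O–C with sp³ carbons on both sides and no adjacent C=O → ether.
  CH(OCH3): pendant –OCH3: C–O–C with sp³ C, no adjacent C=O → ether.
  CH=CH: C=C double bond → alkene.
  CH(OCOCH3): pendant –OC(=O)CH3: an acyloxy group → ester.
  CH(CH2OCH3): pendant –CH2OCH3: C–O–C linkage → ether.
  COOH: –COOH: carbonyl C bonded to –OH and C → carboxylic acid (the –OH is not a separate alcohol).
Ester appears at: CH2COOCH2, CH(OCOCH3), CH(OCOCH3) → 3.

3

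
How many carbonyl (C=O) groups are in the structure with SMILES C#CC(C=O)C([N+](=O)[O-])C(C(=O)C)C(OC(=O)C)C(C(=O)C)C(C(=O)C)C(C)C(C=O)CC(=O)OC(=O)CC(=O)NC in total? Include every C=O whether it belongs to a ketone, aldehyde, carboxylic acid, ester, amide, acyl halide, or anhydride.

9

CH(CHO): aldehyde, 1 C=O (running total 1).
CH(COCH3): ketone, 1 C=O (running total 2).
CH(OCOCH3): ester, 1 C=O (running total 3).
CH(COCH3): ketone, 1 C=O (running total 4).
CH(COCH3): ketone, 1 C=O (running total 5).
CH(CHO): aldehyde, 1 C=O (running total 6).
CH2CO-O-COCH2: anhydride, 2 C=O (running total 8).
CONHCH3: amide, 1 C=O (running total 9).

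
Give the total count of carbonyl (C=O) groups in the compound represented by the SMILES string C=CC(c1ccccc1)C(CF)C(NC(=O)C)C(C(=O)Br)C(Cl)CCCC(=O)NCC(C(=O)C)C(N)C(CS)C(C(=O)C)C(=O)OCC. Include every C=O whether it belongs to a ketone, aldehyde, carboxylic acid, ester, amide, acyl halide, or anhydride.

6

CH(NHCOCH3): amide, 1 C=O (running total 1).
CH(COBr): acyl halide, 1 C=O (running total 2).
CH2CONHCH2: amide, 1 C=O (running total 3).
CH(COCH3): ketone, 1 C=O (running total 4).
CH(COCH3): ketone, 1 C=O (running total 5).
COOCH2CH3: ester, 1 C=O (running total 6).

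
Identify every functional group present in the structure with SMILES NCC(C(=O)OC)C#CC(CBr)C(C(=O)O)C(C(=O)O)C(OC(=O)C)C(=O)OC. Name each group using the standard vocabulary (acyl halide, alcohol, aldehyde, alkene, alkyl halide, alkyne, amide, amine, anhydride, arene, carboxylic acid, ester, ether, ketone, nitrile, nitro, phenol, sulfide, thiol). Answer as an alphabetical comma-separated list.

alkyl halide, alkyne, amine, carboxylic acid, ester

Working along the chain:
  H2NCH2: –NH2 on an sp³ carbon with no adjacent C=O → amine.
  CH(COOCH3): pendant –COOCH3: carbonyl C bonded to C and –OCH3 → ester.
  C≡C: C≡C triple bond → alkyne.
  CH(CH2Br): pendant –CH2X: halogen on sp³ carbon → alkyl halide.
  CH(COOH): pendant –COOH: carbonyl C bonded to C and –OH → carboxylic acid.
  CH(COOH): pendant –COOH: carbonyl C bonded to C and –OH → carboxylic acid.
  CH(OCOCH3): pendant –OC(=O)CH3: an acyloxy group → ester.
  COOCH3: –C(=O)OCH3: carbonyl C bonded to C and to –OCH3 → ester (not ketone + ether).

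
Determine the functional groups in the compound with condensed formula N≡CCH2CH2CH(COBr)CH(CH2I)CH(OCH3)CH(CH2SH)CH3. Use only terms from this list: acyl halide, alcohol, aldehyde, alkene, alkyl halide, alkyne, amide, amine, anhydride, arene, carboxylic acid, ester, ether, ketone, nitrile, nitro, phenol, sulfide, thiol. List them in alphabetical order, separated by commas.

acyl halide, alkyl halide, ether, nitrile, thiol

Reading the structure from left to right:
  N≡C: N≡C–: carbon triple-bonded to nitrogen → nitrile.
  CH(COBr): pendant –C(=O)X: carbonyl C bonded to C and halogen → acyl halide.
  CH(CH2I): pendant –CH2X: halogen on sp³ carbon → alkyl halide.
  CH(OCH3): pendant –OCH3: C–O–C with sp³ C, no adjacent C=O → ether.
  CH(CH2SH): pendant –CH2SH → thiol.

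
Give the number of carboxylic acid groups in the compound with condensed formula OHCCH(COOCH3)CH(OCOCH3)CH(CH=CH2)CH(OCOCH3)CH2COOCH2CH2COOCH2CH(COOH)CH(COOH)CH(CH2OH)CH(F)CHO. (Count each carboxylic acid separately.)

terminal –CHO: carbonyl C bonded to H and C → aldehyde.
pendant –COOCH3: carbonyl C bonded to C and –OCH3 → ester.
pendant –OC(=O)CH3: an acyloxy group → ester.
pendant –CH=CH2: C=C double bond → alkene.
pendant –OC(=O)CH3: an acyloxy group → ester.
–C(=O)–O–C with C on the carbonyl side → ester.
–C(=O)–O–C with C on the carbonyl side → ester.
pendant –COOH: carbonyl C bonded to C and –OH → carboxylic acid.
pendant –COOH: carbonyl C bonded to C and –OH → carboxylic acid.
pendant –CH2OH on an sp³ backbone C → alcohol.
halogen on an sp³ carbon → alkyl halide.
terminal –CHO: carbonyl C bonded to H and C → aldehyde.
Carboxylic acid appears at: CH(COOH), CH(COOH) → 2.

2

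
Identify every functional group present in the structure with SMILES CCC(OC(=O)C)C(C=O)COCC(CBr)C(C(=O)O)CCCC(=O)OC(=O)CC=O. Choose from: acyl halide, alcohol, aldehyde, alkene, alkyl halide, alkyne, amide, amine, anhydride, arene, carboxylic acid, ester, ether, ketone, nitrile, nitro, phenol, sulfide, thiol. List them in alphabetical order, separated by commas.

Working along the chain:
  CH(OCOCH3): pendant –OC(=O)CH3: an acyloxy group → ester.
  CH(CHO): pendant –CHO: carbonyl C bonded to C and H → aldehyde.
  CH2OCH2: C–O–C with sp³ carbons on both sides and no adjacent C=O → ether.
  CH(CH2Br): pendant –CH2X: halogen on sp³ carbon → alkyl halide.
  CH(COOH): pendant –COOH: carbonyl C bonded to C and –OH → carboxylic acid.
  CH2CO-O-COCH2: two acyl groups sharing one oxygen, –C(=O)–O–C(=O)– → anhydride.
  CHO: terminal –CHO: carbonyl C bonded to H and C → aldehyde.

aldehyde, alkyl halide, anhydride, carboxylic acid, ester, ether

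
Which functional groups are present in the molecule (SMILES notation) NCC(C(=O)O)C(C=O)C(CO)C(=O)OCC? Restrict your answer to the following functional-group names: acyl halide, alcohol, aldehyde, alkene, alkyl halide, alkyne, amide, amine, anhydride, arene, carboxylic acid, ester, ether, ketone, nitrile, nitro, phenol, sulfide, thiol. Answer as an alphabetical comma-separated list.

Taking each segment in turn:
  H2NCH2: –NH2 on an sp³ carbon with no adjacent C=O → amine.
  CH(COOH): pendant –COOH: carbonyl C bonded to C and –OH → carboxylic acid.
  CH(CHO): pendant –CHO: carbonyl C bonded to C and H → aldehyde.
  CH(CH2OH): pendant –CH2OH on an sp³ backbone C → alcohol.
  COOCH2CH3: –C(=O)OCH2CH3: carbonyl C bonded to C and to –OEt → ester.

alcohol, aldehyde, amine, carboxylic acid, ester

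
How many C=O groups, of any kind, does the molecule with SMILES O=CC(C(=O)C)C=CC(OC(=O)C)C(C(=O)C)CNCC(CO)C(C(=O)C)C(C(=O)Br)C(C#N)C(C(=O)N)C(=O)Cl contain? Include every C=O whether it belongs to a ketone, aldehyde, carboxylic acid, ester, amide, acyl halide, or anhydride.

OHC: aldehyde, 1 C=O (running total 1).
CH(COCH3): ketone, 1 C=O (running total 2).
CH(OCOCH3): ester, 1 C=O (running total 3).
CH(COCH3): ketone, 1 C=O (running total 4).
CH(COCH3): ketone, 1 C=O (running total 5).
CH(COBr): acyl halide, 1 C=O (running total 6).
CH(CONH2): amide, 1 C=O (running total 7).
COCl: acyl halide, 1 C=O (running total 8).

8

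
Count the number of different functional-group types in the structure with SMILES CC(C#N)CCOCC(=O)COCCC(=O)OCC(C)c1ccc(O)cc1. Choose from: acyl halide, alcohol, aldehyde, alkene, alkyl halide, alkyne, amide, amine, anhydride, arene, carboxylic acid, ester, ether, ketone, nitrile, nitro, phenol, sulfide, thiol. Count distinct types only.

Reading the structure from left to right:
  CH(CN): pendant –C≡N: nitrile.
  CH2OCH2: C–O–C with sp³ carbons on both sides and no adjacent C=O → ether.
  CO: –C(=O)– with carbon on both sides → ketone.
  CH2OCH2: C–O–C with sp³ carbons on both sides and no adjacent C=O → ether.
  CH2COOCH2: –C(=O)–O–C with C on the carbonyl side → ester.
  C6H4OH: –OH attached directly to an aromatic ring → phenol (not alcohol); the ring itself is an arene.
Distinct types present: arene, ester, ether, ketone, nitrile, phenol.

6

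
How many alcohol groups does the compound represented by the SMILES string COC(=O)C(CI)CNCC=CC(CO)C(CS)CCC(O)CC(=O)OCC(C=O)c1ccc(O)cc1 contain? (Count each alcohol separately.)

CH3O–C(=O)–: carbonyl C bonded to C and to –OCH3 → ester (not ketone + ether).
pendant –CH2X: halogen on sp³ carbon → alkyl halide.
C–N–C with sp³ carbons and no adjacent C=O → amine (secondary).
C=C double bond → alkene.
pendant –CH2OH on an sp³ backbone C → alcohol.
pendant –CH2SH → thiol.
–OH on an sp³ carbon → alcohol (secondary).
–C(=O)–O–C with C on the carbonyl side → ester.
pendant –CHO: carbonyl C bonded to C and H → aldehyde.
–OH attached directly to an aromatic ring → phenol (not alcohol); the ring itself is an arene.
Alcohol appears at: CH(CH2OH), CH(OH) → 2.

2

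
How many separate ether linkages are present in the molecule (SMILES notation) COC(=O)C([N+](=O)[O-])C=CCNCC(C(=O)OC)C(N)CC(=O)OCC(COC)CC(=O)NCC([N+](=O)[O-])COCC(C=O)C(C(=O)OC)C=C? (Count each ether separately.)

Working along the chain:
  CH3OOC: CH3O–C(=O)–: carbonyl C bonded to C and to –OCH3 → ester (not ketone + ether).
  CH(NO2): –NO2 on an sp³ carbon → nitro (the N=O is not a carbonyl).
  CH=CH: C=C double bond → alkene.
  CH2NHCH2: C–N–C with sp³ carbons and no adjacent C=O → amine (secondary).
  CH(COOCH3): pendant –COOCH3: carbonyl C bonded to C and –OCH3 → ester.
  CH(NH2): –NH2 on an sp³ carbon with no adjacent C=O → amine.
  CH2COOCH2: –C(=O)–O–C with C on the carbonyl side → ester.
  CH(CH2OCH3): pendant –CH2OCH3: C–O–C linkage → ether.
  CH2CONHCH2: –C(=O)–N– linkage → amide (the N is not an amine).
  CH(NO2): –NO2 on an sp³ carbon → nitro (the N=O is not a carbonyl).
  CH2OCH2: C–O–C with sp³ carbons on both sides and no adjacent C=O → ether.
  CH(CHO): pendant –CHO: carbonyl C bonded to C and H → aldehyde.
  CH(COOCH3): pendant –COOCH3: carbonyl C bonded to C and –OCH3 → ester.
  CH=CH2: C=C double bond → alkene.
Ether appears at: CH(CH2OCH3), CH2OCH2 → 2.

2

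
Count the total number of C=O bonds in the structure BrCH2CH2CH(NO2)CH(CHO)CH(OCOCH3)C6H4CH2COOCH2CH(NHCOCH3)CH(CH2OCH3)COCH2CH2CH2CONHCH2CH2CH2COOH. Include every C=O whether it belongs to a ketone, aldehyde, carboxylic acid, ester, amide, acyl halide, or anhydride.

7

CH(CHO): aldehyde, 1 C=O (running total 1).
CH(OCOCH3): ester, 1 C=O (running total 2).
CH2COOCH2: ester, 1 C=O (running total 3).
CH(NHCOCH3): amide, 1 C=O (running total 4).
CO: ketone, 1 C=O (running total 5).
CH2CONHCH2: amide, 1 C=O (running total 6).
COOH: carboxylic acid, 1 C=O (running total 7).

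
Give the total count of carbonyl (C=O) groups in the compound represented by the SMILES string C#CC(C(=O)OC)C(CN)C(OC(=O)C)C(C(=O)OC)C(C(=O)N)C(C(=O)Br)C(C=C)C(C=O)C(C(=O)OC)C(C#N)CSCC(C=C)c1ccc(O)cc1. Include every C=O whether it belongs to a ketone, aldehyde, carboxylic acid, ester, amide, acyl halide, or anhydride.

CH(COOCH3): ester, 1 C=O (running total 1).
CH(OCOCH3): ester, 1 C=O (running total 2).
CH(COOCH3): ester, 1 C=O (running total 3).
CH(CONH2): amide, 1 C=O (running total 4).
CH(COBr): acyl halide, 1 C=O (running total 5).
CH(CHO): aldehyde, 1 C=O (running total 6).
CH(COOCH3): ester, 1 C=O (running total 7).

7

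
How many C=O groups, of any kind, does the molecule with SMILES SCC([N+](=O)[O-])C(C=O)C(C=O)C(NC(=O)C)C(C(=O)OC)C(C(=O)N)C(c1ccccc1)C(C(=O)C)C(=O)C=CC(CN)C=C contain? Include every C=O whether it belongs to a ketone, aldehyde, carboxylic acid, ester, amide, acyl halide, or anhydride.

7

CH(CHO): aldehyde, 1 C=O (running total 1).
CH(CHO): aldehyde, 1 C=O (running total 2).
CH(NHCOCH3): amide, 1 C=O (running total 3).
CH(COOCH3): ester, 1 C=O (running total 4).
CH(CONH2): amide, 1 C=O (running total 5).
CH(COCH3): ketone, 1 C=O (running total 6).
CO: ketone, 1 C=O (running total 7).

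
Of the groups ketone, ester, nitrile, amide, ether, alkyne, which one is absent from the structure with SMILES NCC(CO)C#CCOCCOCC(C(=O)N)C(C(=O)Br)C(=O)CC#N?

ester

ether: present (CH2OCH2 — C–O–C with sp³ carbons on both sides and no adjacent C=O → ether).
ketone: present (CO — –C(=O)– with carbon on both sides → ketone).
amide: present (CH(CONH2) — pendant –CONH2: carbonyl C bonded to C and N → amide).
alkyne: present (C≡C — C≡C triple bond → alkyne).
nitrile: present (CN — –C≡N: carbon triple-bonded to nitrogen → nitrile).
ester: no segment matches this pattern.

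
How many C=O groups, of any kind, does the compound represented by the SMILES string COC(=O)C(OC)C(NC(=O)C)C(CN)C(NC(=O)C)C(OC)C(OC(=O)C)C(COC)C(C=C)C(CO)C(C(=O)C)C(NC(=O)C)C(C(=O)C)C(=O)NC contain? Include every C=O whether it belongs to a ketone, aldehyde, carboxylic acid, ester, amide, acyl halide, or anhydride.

8

CH3OOC: ester, 1 C=O (running total 1).
CH(NHCOCH3): amide, 1 C=O (running total 2).
CH(NHCOCH3): amide, 1 C=O (running total 3).
CH(OCOCH3): ester, 1 C=O (running total 4).
CH(COCH3): ketone, 1 C=O (running total 5).
CH(NHCOCH3): amide, 1 C=O (running total 6).
CH(COCH3): ketone, 1 C=O (running total 7).
CONHCH3: amide, 1 C=O (running total 8).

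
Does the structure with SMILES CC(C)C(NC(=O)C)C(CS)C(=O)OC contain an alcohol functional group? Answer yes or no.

pendant –NHC(=O)CH3: N bonded to a carbonyl → amide (not amine).
pendant –CH2SH → thiol.
–C(=O)OCH3: carbonyl C bonded to C and to –OCH3 → ester (not ketone + ether).
The groups actually present are: amide, ester, thiol.

no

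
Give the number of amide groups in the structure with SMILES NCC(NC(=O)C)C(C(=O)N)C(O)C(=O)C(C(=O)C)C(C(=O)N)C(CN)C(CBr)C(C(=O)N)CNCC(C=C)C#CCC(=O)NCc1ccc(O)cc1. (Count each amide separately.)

–NH2 on an sp³ carbon with no adjacent C=O → amine.
pendant –NHC(=O)CH3: N bonded to a carbonyl → amide (not amine).
pendant –CONH2: carbonyl C bonded to C and N → amide.
–OH on an sp³ carbon → alcohol (secondary).
–C(=O)– with carbon on both sides → ketone.
pendant –COCH3: carbonyl C bonded to two carbons → ketone.
pendant –CONH2: carbonyl C bonded to C and N → amide.
pendant –CH2NH2: N on sp³ C, no adjacent C=O → amine.
pendant –CH2X: halogen on sp³ carbon → alkyl halide.
pendant –CONH2: carbonyl C bonded to C and N → amide.
C–N–C with sp³ carbons and no adjacent C=O → amine (secondary).
pendant –CH=CH2: C=C double bond → alkene.
C≡C triple bond → alkyne.
–C(=O)–N– linkage → amide (the N is not an amine).
–OH attached directly to an aromatic ring → phenol (not alcohol); the ring itself is an arene.
Amide appears at: CH(NHCOCH3), CH(CONH2), CH(CONH2), CH(CONH2), CH2CONHCH2 → 5.

5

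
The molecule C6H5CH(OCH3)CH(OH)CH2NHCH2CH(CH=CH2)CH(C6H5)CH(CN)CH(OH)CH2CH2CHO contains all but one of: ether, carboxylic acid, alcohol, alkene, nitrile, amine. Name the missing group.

amine: present (CH2NHCH2 — C–N–C with sp³ carbons and no adjacent C=O → amine (secondary)).
alkene: present (CH(CH=CH2) — pendant –CH=CH2: C=C double bond → alkene).
nitrile: present (CH(CN) — pendant –C≡N: nitrile).
alcohol: present (CH(OH) — –OH on an sp³ carbon → alcohol (secondary)).
ether: present (CH(OCH3) — pendant –OCH3: C–O–C with sp³ C, no adjacent C=O → ether).
carboxylic acid: no segment matches this pattern.

carboxylic acid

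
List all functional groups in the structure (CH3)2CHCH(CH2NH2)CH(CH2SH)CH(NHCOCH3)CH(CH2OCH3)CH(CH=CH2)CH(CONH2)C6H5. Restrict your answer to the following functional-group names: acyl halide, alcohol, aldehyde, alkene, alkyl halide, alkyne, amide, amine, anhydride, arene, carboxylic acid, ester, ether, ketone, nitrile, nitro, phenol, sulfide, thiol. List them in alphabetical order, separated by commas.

pendant –CH2NH2: N on sp³ C, no adjacent C=O → amine.
pendant –CH2SH → thiol.
pendant –NHC(=O)CH3: N bonded to a carbonyl → amide (not amine).
pendant –CH2OCH3: C–O–C linkage → ether.
pendant –CH=CH2: C=C double bond → alkene.
pendant –CONH2: carbonyl C bonded to C and N → amide.
–C6H5 phenyl ring → arene.

alkene, amide, amine, arene, ether, thiol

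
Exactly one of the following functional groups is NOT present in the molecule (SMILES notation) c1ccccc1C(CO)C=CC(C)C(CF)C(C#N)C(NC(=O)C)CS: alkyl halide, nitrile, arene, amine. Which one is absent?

alkyl halide: present (CH(CH2F) — pendant –CH2X: halogen on sp³ carbon → alkyl halide).
arene: present (C6H5 — C6H5– phenyl ring → arene).
nitrile: present (CH(CN) — pendant –C≡N: nitrile).
amine: absent. In CH(NHCOCH3), the nitrogen is bonded directly to a carbonyl carbon, making it part of an amide, not a free amine.

amine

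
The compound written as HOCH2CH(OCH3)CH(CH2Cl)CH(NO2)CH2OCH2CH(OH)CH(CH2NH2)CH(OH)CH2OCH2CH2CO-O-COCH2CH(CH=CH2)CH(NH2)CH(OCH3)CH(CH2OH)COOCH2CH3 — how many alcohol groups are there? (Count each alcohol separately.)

4

Taking each segment in turn:
  HOCH2: HO– on an sp³ carbon → alcohol.
  CH(OCH3): pendant –OCH3: C–O–C with sp³ C, no adjacent C=O → ether.
  CH(CH2Cl): pendant –CH2X: halogen on sp³ carbon → alkyl halide.
  CH(NO2): –NO2 on an sp³ carbon → nitro (the N=O is not a carbonyl).
  CH2OCH2: C–O–C with sp³ carbons on both sides and no adjacent C=O → ether.
  CH(OH): –OH on an sp³ carbon → alcohol (secondary).
  CH(CH2NH2): pendant –CH2NH2: N on sp³ C, no adjacent C=O → amine.
  CH(OH): –OH on an sp³ carbon → alcohol (secondary).
  CH2OCH2: C–O–C with sp³ carbons on both sides and no adjacent C=O → ether.
  CH2CO-O-COCH2: two acyl groups sharing one oxygen, –C(=O)–O–C(=O)– → anhydride.
  CH(CH=CH2): pendant –CH=CH2: C=C double bond → alkene.
  CH(NH2): –NH2 on an sp³ carbon with no adjacent C=O → amine.
  CH(OCH3): pendant –OCH3: C–O–C with sp³ C, no adjacent C=O → ether.
  CH(CH2OH): pendant –CH2OH on an sp³ backbone C → alcohol.
  COOCH2CH3: –C(=O)OCH2CH3: carbonyl C bonded to C and to –OEt → ester.
Alcohol appears at: HOCH2, CH(OH), CH(OH), CH(CH2OH) → 4.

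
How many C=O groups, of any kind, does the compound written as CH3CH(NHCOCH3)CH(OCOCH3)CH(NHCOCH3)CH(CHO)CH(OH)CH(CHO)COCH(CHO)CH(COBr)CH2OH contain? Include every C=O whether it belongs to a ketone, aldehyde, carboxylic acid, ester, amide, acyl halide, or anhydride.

8

CH(NHCOCH3): amide, 1 C=O (running total 1).
CH(OCOCH3): ester, 1 C=O (running total 2).
CH(NHCOCH3): amide, 1 C=O (running total 3).
CH(CHO): aldehyde, 1 C=O (running total 4).
CH(CHO): aldehyde, 1 C=O (running total 5).
CO: ketone, 1 C=O (running total 6).
CH(CHO): aldehyde, 1 C=O (running total 7).
CH(COBr): acyl halide, 1 C=O (running total 8).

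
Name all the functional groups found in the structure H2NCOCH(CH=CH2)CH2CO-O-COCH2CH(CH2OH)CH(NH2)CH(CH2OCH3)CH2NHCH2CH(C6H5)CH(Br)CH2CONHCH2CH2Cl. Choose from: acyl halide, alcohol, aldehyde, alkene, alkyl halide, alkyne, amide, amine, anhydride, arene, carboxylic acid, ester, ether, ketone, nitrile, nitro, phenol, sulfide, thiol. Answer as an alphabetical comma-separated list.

alcohol, alkene, alkyl halide, amide, amine, anhydride, arene, ether

–C(=O)NH2: carbonyl C bonded to C and to N → amide (the N is not a separate amine).
pendant –CH=CH2: C=C double bond → alkene.
two acyl groups sharing one oxygen, –C(=O)–O–C(=O)– → anhydride.
pendant –CH2OH on an sp³ backbone C → alcohol.
–NH2 on an sp³ carbon with no adjacent C=O → amine.
pendant –CH2OCH3: C–O–C linkage → ether.
C–N–C with sp³ carbons and no adjacent C=O → amine (secondary).
pendant –C6H5: benzene ring → arene.
halogen on an sp³ carbon → alkyl halide.
–C(=O)–N– linkage → amide (the N is not an amine).
halogen on an sp³ carbon → alkyl halide.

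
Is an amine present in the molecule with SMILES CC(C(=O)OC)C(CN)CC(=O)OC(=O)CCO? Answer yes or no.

yes

Taking each segment in turn:
  CH(COOCH3): pendant –COOCH3: carbonyl C bonded to C and –OCH3 → ester.
  CH(CH2NH2): pendant –CH2NH2: N on sp³ C, no adjacent C=O → amine.
  CH2CO-O-COCH2: two acyl groups sharing one oxygen, –C(=O)–O–C(=O)– → anhydride.
  CH2OH: –OH on an sp³ carbon → alcohol.
The CH(CH2NH2) segment supplies the amine: pendant –CH2NH2: N on sp³ C, no adjacent C=O → amine.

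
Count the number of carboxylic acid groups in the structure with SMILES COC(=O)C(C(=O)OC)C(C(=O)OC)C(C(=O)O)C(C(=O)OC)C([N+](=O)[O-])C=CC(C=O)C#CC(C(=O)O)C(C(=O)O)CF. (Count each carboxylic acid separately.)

Working along the chain:
  CH3OOC: CH3O–C(=O)–: carbonyl C bonded to C and to –OCH3 → ester (not ketone + ether).
  CH(COOCH3): pendant –COOCH3: carbonyl C bonded to C and –OCH3 → ester.
  CH(COOCH3): pendant –COOCH3: carbonyl C bonded to C and –OCH3 → ester.
  CH(COOH): pendant –COOH: carbonyl C bonded to C and –OH → carboxylic acid.
  CH(COOCH3): pendant –COOCH3: carbonyl C bonded to C and –OCH3 → ester.
  CH(NO2): –NO2 on an sp³ carbon → nitro (the N=O is not a carbonyl).
  CH=CH: C=C double bond → alkene.
  CH(CHO): pendant –CHO: carbonyl C bonded to C and H → aldehyde.
  C≡C: C≡C triple bond → alkyne.
  CH(COOH): pendant –COOH: carbonyl C bonded to C and –OH → carboxylic acid.
  CH(COOH): pendant –COOH: carbonyl C bonded to C and –OH → carboxylic acid.
  CH2F: halogen on an sp³ carbon → alkyl halide.
Carboxylic acid appears at: CH(COOH), CH(COOH), CH(COOH) → 3.

3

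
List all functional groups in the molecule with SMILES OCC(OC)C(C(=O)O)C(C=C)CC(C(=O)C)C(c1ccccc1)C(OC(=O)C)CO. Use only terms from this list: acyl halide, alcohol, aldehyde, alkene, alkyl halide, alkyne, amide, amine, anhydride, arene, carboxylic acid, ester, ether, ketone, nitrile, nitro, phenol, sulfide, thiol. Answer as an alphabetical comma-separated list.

Reading the structure from left to right:
  HOCH2: HO– on an sp³ carbon → alcohol.
  CH(OCH3): pendant –OCH3: C–O–C with sp³ C, no adjacent C=O → ether.
  CH(COOH): pendant –COOH: carbonyl C bonded to C and –OH → carboxylic acid.
  CH(CH=CH2): pendant –CH=CH2: C=C double bond → alkene.
  CH(COCH3): pendant –COCH3: carbonyl C bonded to two carbons → ketone.
  CH(C6H5): pendant –C6H5: benzene ring → arene.
  CH(OCOCH3): pendant –OC(=O)CH3: an acyloxy group → ester.
  CH2OH: –OH on an sp³ carbon → alcohol.

alcohol, alkene, arene, carboxylic acid, ester, ether, ketone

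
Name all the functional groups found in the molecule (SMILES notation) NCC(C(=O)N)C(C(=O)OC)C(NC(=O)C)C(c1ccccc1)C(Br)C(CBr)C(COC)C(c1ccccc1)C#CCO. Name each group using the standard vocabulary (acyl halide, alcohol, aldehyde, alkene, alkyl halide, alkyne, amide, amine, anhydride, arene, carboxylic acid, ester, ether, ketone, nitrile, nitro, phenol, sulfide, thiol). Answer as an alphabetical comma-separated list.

alcohol, alkyl halide, alkyne, amide, amine, arene, ester, ether

–NH2 on an sp³ carbon with no adjacent C=O → amine.
pendant –CONH2: carbonyl C bonded to C and N → amide.
pendant –COOCH3: carbonyl C bonded to C and –OCH3 → ester.
pendant –NHC(=O)CH3: N bonded to a carbonyl → amide (not amine).
pendant –C6H5: benzene ring → arene.
halogen on an sp³ carbon → alkyl halide.
pendant –CH2X: halogen on sp³ carbon → alkyl halide.
pendant –CH2OCH3: C–O–C linkage → ether.
pendant –C6H5: benzene ring → arene.
C≡C triple bond → alkyne.
–OH on an sp³ carbon → alcohol.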